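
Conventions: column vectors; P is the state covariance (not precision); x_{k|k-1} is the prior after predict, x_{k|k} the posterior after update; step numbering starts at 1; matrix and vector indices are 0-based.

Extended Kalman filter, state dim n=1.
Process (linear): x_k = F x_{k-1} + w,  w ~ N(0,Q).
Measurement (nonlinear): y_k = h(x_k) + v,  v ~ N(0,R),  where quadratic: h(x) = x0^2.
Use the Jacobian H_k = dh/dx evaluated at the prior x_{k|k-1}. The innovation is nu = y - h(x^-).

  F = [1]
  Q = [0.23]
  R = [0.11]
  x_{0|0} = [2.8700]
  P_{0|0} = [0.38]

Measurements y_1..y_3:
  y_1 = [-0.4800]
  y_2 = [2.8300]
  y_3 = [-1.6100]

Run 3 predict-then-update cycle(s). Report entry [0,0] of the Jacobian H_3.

H_jac[0,0] = 3.3978

step 1: x^-=[2.8700]  P^-=[0.6100]  H_jac=[5.7400]  S=[20.2080]  K=[0.1733]  nu=[-8.7169]  x^+=[1.3596]  P^+=[0.0033]
step 2: x^-=[1.3596]  P^-=[0.2333]  H_jac=[2.7193]  S=[1.8353]  K=[0.3457]  nu=[0.9814]  x^+=[1.6989]  P^+=[0.0140]
step 3: x^-=[1.6989]  P^-=[0.2440]  H_jac=[3.3978]  S=[2.9268]  K=[0.2832]  nu=[-4.4963]  x^+=[0.4254]  P^+=[0.0092]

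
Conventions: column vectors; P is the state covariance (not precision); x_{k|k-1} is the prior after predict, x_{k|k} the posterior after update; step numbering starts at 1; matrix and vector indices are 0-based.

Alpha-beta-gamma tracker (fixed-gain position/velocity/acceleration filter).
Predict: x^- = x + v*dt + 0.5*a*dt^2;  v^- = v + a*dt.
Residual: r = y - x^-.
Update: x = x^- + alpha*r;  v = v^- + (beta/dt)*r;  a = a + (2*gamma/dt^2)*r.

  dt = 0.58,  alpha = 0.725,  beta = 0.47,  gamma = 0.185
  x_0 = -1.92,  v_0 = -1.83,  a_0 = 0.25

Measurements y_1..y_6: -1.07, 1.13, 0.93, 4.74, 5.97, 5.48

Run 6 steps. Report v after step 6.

step 1: x_pred=-2.9393  r=1.8693  x^+=-1.5841  v^+=-0.1702  a^+=2.3061
step 2: x_pred=-1.2949  r=2.4249  x^+=0.4632  v^+=3.1323  a^+=4.9732
step 3: x_pred=3.1164  r=-2.1864  x^+=1.5313  v^+=4.2450  a^+=2.5684
step 4: x_pred=4.4254  r=0.3146  x^+=4.6535  v^+=5.9897  a^+=2.9144
step 5: x_pred=8.6177  r=-2.6477  x^+=6.6981  v^+=5.5345  a^+=0.0023
step 6: x_pred=9.9085  r=-4.4285  x^+=6.6978  v^+=1.9472  a^+=-4.8685

v_post = 1.9472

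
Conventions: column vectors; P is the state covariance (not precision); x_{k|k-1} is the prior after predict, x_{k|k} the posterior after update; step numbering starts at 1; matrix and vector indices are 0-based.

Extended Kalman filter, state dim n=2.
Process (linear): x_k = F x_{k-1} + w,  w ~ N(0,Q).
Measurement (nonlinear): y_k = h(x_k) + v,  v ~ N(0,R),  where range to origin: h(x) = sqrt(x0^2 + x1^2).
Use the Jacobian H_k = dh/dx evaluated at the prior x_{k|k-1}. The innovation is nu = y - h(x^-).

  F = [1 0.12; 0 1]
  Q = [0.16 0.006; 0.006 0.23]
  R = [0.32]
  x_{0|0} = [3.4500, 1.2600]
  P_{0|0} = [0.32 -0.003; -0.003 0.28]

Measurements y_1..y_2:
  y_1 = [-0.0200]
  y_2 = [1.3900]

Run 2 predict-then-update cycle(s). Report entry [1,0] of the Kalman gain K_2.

step 1: x^-=[3.6012, 1.2600]  P^-=[0.4833 0.0366; 0.0366 0.5100]  H_jac=[0.9439 0.3303]  S=[0.8290]  K=[0.5648; 0.2448]  nu=[-3.8353]  x^+=[1.4349, 0.3210]  P^+=[0.2188 -0.0781; -0.0781 0.4603]
step 2: x^-=[1.4734, 0.3210]  P^-=[0.3667 -0.0168; -0.0168 0.6903]  H_jac=[0.9771 0.2129]  S=[0.6944]  K=[0.5108; 0.1880]  nu=[-0.1179]  x^+=[1.4131, 0.2988]  P^+=[0.1855 -0.0835; -0.0835 0.6658]

K[1,0] = 0.1880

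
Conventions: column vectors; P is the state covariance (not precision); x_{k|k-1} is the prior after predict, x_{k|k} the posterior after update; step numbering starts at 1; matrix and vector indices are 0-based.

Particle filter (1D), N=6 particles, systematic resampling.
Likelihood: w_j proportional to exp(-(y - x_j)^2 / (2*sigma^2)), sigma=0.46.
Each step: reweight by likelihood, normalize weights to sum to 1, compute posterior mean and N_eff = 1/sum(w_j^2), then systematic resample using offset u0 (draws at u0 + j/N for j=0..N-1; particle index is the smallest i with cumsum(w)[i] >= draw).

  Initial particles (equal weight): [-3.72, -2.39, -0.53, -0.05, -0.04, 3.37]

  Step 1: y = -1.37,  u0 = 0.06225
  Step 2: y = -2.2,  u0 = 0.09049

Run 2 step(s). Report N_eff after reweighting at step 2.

step 1: w=[0.0000, 0.2797, 0.6170, 0.0532, 0.0500, 0.0000]  mean=-1.0002  Neff=2.1539  idx=[1, 1, 2, 2, 2, 2]
step 2: w=[0.4985, 0.4985, 0.0007, 0.0007, 0.0007, 0.0007]  mean=-2.3845  Neff=2.0120  idx=[0, 0, 0, 1, 1, 1]

N_eff = 2.0120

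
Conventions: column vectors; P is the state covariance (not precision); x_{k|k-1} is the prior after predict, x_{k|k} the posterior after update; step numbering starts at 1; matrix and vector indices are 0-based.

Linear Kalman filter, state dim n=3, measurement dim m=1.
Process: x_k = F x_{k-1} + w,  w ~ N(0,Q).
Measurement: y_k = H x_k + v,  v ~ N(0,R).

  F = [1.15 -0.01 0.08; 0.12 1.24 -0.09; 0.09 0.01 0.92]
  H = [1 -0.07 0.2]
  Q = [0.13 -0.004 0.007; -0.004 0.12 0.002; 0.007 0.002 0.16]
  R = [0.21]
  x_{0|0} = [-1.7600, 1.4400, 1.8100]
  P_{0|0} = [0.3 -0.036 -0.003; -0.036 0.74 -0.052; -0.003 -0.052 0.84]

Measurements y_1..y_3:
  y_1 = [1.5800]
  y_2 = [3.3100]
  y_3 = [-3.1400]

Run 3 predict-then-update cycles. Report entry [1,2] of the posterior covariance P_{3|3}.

P_post[1,2] = -0.1249

step 1: x^-=[-1.8936, 1.4115, 1.5212]  P^-=[0.5326 -0.0340 0.0967; -0.0340 1.2699 -0.1188; 0.0967 -0.1188 0.8720]  S=[0.8304]  K=[0.6675; -0.1766; 0.3364]  nu=[3.2682]  x^+=[0.2878, 0.8342, 2.6207]  P^+=[0.1626 0.0639 -0.0898; 0.0639 1.2440 -0.0694; -0.0898 -0.0694 0.7780]
step 2: x^-=[0.5323, 0.8331, 2.4453]  P^-=[0.3323 0.0899 -0.0134; 0.0899 2.0779 -0.1264; -0.0134 -0.1264 0.8039]  S=[0.5702]  K=[0.5670; -0.1418; 0.2739]  nu=[2.3470]  x^+=[1.8630, 0.5004, 3.0882]  P^+=[0.1490 0.1357 -0.1020; 0.1357 2.0664 -0.1042; -0.1020 -0.1042 0.7611]
step 3: x^-=[2.3845, 0.5661, 3.0138]  P^-=[0.3104 0.1780 -0.0281; 0.1780 3.3715 -0.1477; -0.0281 -0.1477 0.7870]  S=[0.5363]  K=[0.5450; -0.1633; 0.2604]  nu=[-6.0876]  x^+=[-0.9330, 1.5600, 1.4287]  P^+=[0.1511 0.2257 -0.1042; 0.2257 3.3572 -0.1249; -0.1042 -0.1249 0.7507]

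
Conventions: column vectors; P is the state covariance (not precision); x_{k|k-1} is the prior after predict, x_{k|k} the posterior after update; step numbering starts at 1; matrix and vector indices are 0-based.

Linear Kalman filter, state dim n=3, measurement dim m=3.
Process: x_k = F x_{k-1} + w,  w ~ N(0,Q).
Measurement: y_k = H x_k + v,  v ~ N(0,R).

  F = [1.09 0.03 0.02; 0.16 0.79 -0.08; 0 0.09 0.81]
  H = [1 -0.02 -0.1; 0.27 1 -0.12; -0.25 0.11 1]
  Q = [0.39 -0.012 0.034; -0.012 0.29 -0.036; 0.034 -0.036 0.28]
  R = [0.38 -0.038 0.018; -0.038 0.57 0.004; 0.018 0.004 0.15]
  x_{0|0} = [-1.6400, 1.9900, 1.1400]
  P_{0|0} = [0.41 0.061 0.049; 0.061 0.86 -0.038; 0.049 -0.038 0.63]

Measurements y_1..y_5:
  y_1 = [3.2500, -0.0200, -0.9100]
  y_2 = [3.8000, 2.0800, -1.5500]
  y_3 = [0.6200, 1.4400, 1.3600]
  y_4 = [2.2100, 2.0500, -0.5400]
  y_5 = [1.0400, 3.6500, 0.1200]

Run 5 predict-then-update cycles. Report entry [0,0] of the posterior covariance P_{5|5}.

P_post[0,0] = 0.2417

step 1: x^-=[-1.7051, 1.2185, 1.1025]  P^-=[0.8842 0.1271 0.0948; 0.1271 0.8602 -0.0325; 0.0948 -0.0325 0.6948]  S=[1.2473 0.3075 -0.1617; 0.3075 1.5750 -0.0761; -0.1617 -0.0761 0.8489]  K=[0.6769 0.0931 0.0050; -0.0426 0.5826 0.0799; 0.1366 -0.0450 0.8083]  nu=[5.0897, -0.6458, -2.5728]  x^+=[1.6674, 0.4200, -0.2526]  P^+=[0.2614 -0.0333 0.0823; -0.0333 0.3392 -0.0321; 0.0823 -0.0321 0.1476]
step 2: x^-=[1.8250, 0.6188, -0.1668]  P^-=[0.7022 0.0052 0.1059; 0.0052 0.5028 -0.0316; 0.1059 -0.0316 0.3749]  S=[1.0647 0.1387 -0.0861; 0.1387 1.1330 -0.0336; -0.0861 -0.0336 0.5147]  K=[0.6370 0.0821 -0.0224; -0.0560 0.4572 0.0641; 0.1253 -0.0373 0.6887]  nu=[1.9707, 0.9485, -0.9950]  x^+=[3.1805, 0.8783, -0.6404]  P^+=[0.2452 -0.0349 0.0736; -0.0349 0.2690 -0.0279; 0.0736 -0.0279 0.1269]
step 3: x^-=[3.4803, 1.2539, -0.4397]  P^-=[0.6825 0.0002 0.0976; 0.0002 0.4578 -0.0337; 0.0976 -0.0337 0.3614]  S=[1.0467 0.1306 -0.0887; 0.1306 1.0846 -0.0391; -0.0887 -0.0391 0.5033]  K=[0.6301 0.0824 -0.0277; -0.0547 0.4345 0.0571; 0.1216 -0.0369 0.6807]  nu=[-2.8792, -0.8064, 2.5318]  x^+=[1.5295, 1.2058, 0.9632]  P^+=[0.2423 -0.0339 0.0718; -0.0339 0.2559 -0.0273; 0.0718 -0.0273 0.1251]
step 4: x^-=[1.7226, 1.1202, 0.8887]  P^-=[0.6791 0.0004 0.0961; 0.0004 0.4497 -0.0344; 0.0961 -0.0344 0.3602]  S=[1.0435 0.1303 -0.0892; 0.1303 1.0766 -0.0408; -0.0892 -0.0408 0.5024]  K=[0.6288 0.0828 -0.0282; -0.0540 0.4303 0.0552; 0.1209 -0.0369 0.6800]  nu=[0.5986, 0.5713, -1.1212]  x^+=[2.1780, 1.2718, 0.1776]  P^+=[0.2418 -0.0335 0.0715; -0.0335 0.2533 -0.0272; 0.0715 -0.0272 0.1249]
step 5: x^-=[2.4157, 1.3390, 0.2583]  P^-=[0.6784 0.0006 0.0959; 0.0006 0.4482 -0.0345; 0.0959 -0.0345 0.3600]  S=[1.0429 0.1304 -0.0892; 0.1304 1.0752 -0.0411; -0.0892 -0.0411 0.5023]  K=[0.6286 0.0829 -0.0283; -0.0537 0.4295 0.0548; 0.1208 -0.0369 0.6799]  nu=[-1.3231, 1.6897, 0.3183]  x^+=[1.7152, 2.1532, 0.2526]  P^+=[0.2417 -0.0334 0.0715; -0.0334 0.2528 -0.0272; 0.0715 -0.0272 0.1249]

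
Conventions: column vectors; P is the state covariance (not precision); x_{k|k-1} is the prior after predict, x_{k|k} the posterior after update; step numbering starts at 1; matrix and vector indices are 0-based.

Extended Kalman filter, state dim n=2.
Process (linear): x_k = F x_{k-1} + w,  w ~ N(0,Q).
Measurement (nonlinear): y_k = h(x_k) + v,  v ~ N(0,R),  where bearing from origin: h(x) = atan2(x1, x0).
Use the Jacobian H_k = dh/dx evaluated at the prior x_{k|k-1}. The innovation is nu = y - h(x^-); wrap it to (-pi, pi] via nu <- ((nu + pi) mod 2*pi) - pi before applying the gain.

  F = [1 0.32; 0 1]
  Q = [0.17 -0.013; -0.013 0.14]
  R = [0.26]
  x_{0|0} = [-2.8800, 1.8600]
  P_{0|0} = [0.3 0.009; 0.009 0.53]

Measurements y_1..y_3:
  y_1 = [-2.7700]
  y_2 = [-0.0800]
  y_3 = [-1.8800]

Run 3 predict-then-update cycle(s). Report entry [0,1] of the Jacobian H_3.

step 1: x^-=[-2.2848, 1.8600]  P^-=[0.5300 0.1656; 0.1656 0.6700]  H_jac=[-0.2143 -0.2632]  S=[0.3494]  K=[-0.4498; -0.6062]  nu=[1.0549]  x^+=[-2.7592, 1.2205]  P^+=[0.4593 0.0703; 0.0703 0.5416]
step 2: x^-=[-2.3687, 1.2205]  P^-=[0.7298 0.2306; 0.2306 0.6816]  H_jac=[-0.1719 -0.3336]  S=[0.3839]  K=[-0.5272; -0.6956]  nu=[-2.7458]  x^+=[-0.9210, 3.1305]  P^+=[0.6231 0.0898; 0.0898 0.4958]
step 3: x^-=[0.0807, 3.1305]  P^-=[0.9014 0.2355; 0.2355 0.6358]  H_jac=[-0.3192 0.0082]  S=[0.3507]  K=[-0.8150; -0.1995]  nu=[2.8582]  x^+=[-2.2488, 2.5603]  P^+=[0.6684 0.1785; 0.1785 0.6219]

H_jac[0,1] = 0.0082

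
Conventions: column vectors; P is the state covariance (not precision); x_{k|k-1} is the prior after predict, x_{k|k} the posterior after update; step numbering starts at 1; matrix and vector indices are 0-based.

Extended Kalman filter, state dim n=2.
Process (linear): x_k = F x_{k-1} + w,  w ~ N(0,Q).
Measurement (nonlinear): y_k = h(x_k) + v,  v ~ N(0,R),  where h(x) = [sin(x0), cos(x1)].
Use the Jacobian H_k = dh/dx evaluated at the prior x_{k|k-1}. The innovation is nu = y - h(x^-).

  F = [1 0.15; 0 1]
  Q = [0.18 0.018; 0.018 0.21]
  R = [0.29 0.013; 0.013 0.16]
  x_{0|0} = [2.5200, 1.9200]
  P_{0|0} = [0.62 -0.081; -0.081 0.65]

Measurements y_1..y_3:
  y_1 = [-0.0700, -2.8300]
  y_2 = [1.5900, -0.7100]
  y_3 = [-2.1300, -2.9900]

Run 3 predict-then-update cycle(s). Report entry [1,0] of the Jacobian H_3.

H_jac[1,0] = 0.0000

step 1: x^-=[2.8080, 1.9200]  P^-=[0.7903 0.0345; 0.0345 0.8600]  H_jac=[-0.9449 0.0000; 0.0000 -0.9396]  S=[0.9956 0.0436; 0.0436 0.9193]  K=[-0.7501 0.0003; 0.0058 -0.8793]  nu=[-0.3974, -2.4879]  x^+=[3.1053, 4.1052]  P^+=[0.2302 0.0103; 0.0103 0.1496]
step 2: x^-=[3.7211, 4.1052]  P^-=[0.4167 0.0508; 0.0508 0.3596]  H_jac=[-0.8368 0.0000; 0.0000 0.8213]  S=[0.5817 -0.0219; -0.0219 0.4026]  K=[-0.5967 0.0711; -0.0455 0.7312]  nu=[2.1376, -0.1395]  x^+=[2.4357, 3.9060]  P^+=[0.2057 0.0044; 0.0044 0.1417]
step 3: x^-=[3.0216, 3.9060]  P^-=[0.3902 0.0437; 0.0437 0.3517]  H_jac=[-0.9928 0.0000; 0.0000 0.6921]  S=[0.6746 -0.0170; -0.0170 0.3285]  K=[-0.5727 0.0624; -0.0456 0.7387]  nu=[-2.2497, -2.2682]  x^+=[4.1685, 2.3331]  P^+=[0.1665 0.0037; 0.0037 0.1699]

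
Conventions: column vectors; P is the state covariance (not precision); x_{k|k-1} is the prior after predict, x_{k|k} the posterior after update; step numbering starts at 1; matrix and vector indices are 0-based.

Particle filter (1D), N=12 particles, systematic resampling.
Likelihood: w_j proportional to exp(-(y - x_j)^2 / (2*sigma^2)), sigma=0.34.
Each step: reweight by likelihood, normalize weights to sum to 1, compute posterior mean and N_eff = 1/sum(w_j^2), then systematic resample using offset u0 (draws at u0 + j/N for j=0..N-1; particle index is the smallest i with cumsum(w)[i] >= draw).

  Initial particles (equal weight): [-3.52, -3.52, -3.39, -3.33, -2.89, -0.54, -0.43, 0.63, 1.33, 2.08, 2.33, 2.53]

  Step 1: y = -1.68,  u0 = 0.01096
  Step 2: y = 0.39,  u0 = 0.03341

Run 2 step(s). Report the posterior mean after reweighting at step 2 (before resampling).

step 1: w=[0.0001, 0.0001, 0.0005, 0.0012, 0.2705, 0.5510, 0.1767, 0.0000, 0.0000, 0.0000, 0.0000, 0.0000]  mean=-1.1613  Neff=2.4510  idx=[4, 4, 4, 4, 5, 5, 5, 5, 5, 5, 6, 6]
step 2: w=[0.0000, 0.0000, 0.0000, 0.0000, 0.0944, 0.0944, 0.0944, 0.0944, 0.0944, 0.0944, 0.2169, 0.2169]  mean=-0.4923  Neff=6.7777  idx=[4, 5, 6, 7, 7, 8, 9, 10, 10, 11, 11, 11]

post_mean = -0.4923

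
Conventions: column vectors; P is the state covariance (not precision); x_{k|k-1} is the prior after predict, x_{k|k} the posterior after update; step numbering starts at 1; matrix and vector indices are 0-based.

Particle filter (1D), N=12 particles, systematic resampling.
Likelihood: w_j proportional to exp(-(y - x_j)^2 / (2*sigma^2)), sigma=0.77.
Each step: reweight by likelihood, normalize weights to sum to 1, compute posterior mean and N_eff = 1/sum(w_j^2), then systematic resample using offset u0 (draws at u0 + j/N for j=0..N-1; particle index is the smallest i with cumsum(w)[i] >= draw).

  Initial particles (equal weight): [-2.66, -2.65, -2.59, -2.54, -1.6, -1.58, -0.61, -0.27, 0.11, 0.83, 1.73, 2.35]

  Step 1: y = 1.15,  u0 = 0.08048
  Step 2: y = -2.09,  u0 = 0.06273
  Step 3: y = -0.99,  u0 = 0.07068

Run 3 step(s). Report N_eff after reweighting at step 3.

N_eff = 10.5387

step 1: w=[0.0000, 0.0000, 0.0000, 0.0000, 0.0006, 0.0007, 0.0279, 0.0695, 0.1528, 0.3490, 0.2865, 0.1130]  mean=1.0296  Neff=4.0719  idx=[7, 8, 8, 9, 9, 9, 9, 10, 10, 10, 11, 11]
step 2: w=[0.6246, 0.1722, 0.1722, 0.0077, 0.0077, 0.0077, 0.0077, 0.0000, 0.0000, 0.0000, 0.0000, 0.0000]  mean=-0.1050  Neff=2.2236  idx=[0, 0, 0, 0, 0, 0, 0, 1, 1, 2, 2, 4]
step 3: w=[0.1072, 0.1072, 0.1072, 0.1072, 0.1072, 0.1072, 0.1072, 0.0598, 0.0598, 0.0598, 0.0598, 0.0102]  mean=-0.1679  Neff=10.5387  idx=[0, 1, 2, 2, 3, 4, 5, 6, 6, 8, 9, 10]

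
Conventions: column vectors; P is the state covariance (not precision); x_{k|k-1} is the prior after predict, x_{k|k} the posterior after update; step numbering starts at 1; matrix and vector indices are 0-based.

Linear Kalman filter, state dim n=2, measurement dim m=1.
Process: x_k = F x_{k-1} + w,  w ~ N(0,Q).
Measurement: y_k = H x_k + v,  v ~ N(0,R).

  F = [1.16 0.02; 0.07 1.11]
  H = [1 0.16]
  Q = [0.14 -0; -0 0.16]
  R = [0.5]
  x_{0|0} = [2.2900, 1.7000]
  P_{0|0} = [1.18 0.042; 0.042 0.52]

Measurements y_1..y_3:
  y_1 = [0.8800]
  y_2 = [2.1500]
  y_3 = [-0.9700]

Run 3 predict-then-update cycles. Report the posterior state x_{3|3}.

x_post = [0.2594, 2.0180]

step 1: x^-=[2.6904, 2.0473]  P^-=[1.7300 0.1615; 0.1615 0.8130]  S=[2.3025]  K=[0.7626; 0.1266]  nu=[-2.1380]  x^+=[1.0600, 1.7766]  P^+=[0.3910 -0.0609; -0.0609 0.7761]
step 2: x^-=[1.2652, 2.0462]  P^-=[0.6637 -0.0295; -0.0295 1.1087]  S=[1.1826]  K=[0.5572; 0.1251]  nu=[0.5574]  x^+=[1.5758, 2.1159]  P^+=[0.2965 -0.1119; -0.1119 1.0902]
step 3: x^-=[1.8702, 2.4590]  P^-=[0.5342 -0.0959; -0.0959 1.4873]  S=[1.0416]  K=[0.4981; 0.1364]  nu=[-3.2336]  x^+=[0.2594, 2.0180]  P^+=[0.2757 -0.1667; -0.1667 1.4679]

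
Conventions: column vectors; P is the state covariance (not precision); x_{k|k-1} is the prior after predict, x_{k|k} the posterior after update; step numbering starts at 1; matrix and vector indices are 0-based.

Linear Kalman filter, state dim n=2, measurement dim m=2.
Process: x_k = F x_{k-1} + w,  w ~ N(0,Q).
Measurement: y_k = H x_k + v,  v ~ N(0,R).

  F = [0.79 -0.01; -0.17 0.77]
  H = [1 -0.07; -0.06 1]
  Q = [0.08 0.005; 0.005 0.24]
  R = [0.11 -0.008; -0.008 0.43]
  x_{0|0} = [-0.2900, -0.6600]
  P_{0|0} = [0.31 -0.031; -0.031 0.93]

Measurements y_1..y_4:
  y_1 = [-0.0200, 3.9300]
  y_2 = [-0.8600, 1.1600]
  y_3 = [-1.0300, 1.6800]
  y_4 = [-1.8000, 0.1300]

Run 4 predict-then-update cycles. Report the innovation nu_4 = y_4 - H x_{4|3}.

innov = [-1.1873, -1.1295]

step 1: x^-=[-0.2225, -0.4589]  P^-=[0.2741 -0.0627; -0.0627 0.8085]  S=[0.3968 -0.1440; -0.1440 1.2470]  K=[0.7084 0.0183; -0.0671 0.6436]  nu=[0.1704, 4.3756]  x^+=[-0.0216, 2.3458]  P^+=[0.0783 0.0069; 0.0069 0.2777]
step 2: x^-=[-0.0405, 1.8100]  P^-=[0.1288 -0.0034; -0.0034 0.4051]  S=[0.2412 -0.0475; -0.0475 0.8360]  K=[0.5382 0.0173; -0.0367 0.4827]  nu=[-0.6928, -0.6524]  x^+=[-0.4246, 1.5204]  P^+=[0.0595 0.0067; 0.0067 0.2083]
step 3: x^-=[-0.3506, 1.2429]  P^-=[0.1171 -0.0005; -0.0005 0.3635]  S=[0.2289 -0.0410; -0.0410 0.7939]  K=[0.5146 0.0171; -0.0317 0.4562]  nu=[-0.5924, 0.4161]  x^+=[-0.6484, 1.4515]  P^+=[0.0569 0.0066; 0.0066 0.1968]
step 4: x^-=[-0.5267, 1.2279]  P^-=[0.1154 -0.0001; -0.0001 0.3566]  S=[0.2272 -0.0400; -0.0400 0.7870]  K=[0.5111 0.0170; -0.0309 0.4515]  nu=[-1.1873, -1.1295]  x^+=[-1.1529, 0.7545]  P^+=[0.0566 0.0066; 0.0066 0.1948]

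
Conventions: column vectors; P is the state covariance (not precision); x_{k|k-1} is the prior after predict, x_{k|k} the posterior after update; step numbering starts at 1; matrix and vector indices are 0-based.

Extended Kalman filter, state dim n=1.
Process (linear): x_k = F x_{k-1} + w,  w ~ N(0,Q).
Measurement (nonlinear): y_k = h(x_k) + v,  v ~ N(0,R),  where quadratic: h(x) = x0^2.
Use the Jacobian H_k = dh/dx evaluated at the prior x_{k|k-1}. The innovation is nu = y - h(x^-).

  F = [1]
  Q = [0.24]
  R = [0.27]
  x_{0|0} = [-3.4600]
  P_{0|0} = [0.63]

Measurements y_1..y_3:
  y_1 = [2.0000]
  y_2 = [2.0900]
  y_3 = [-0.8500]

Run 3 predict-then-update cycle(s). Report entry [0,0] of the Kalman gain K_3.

step 1: x^-=[-3.4600]  P^-=[0.8700]  H_jac=[-6.9200]  S=[41.9312]  K=[-0.1436]  nu=[-9.9716]  x^+=[-2.0283]  P^+=[0.0056]
step 2: x^-=[-2.0283]  P^-=[0.2456]  H_jac=[-4.0566]  S=[4.3116]  K=[-0.2311]  nu=[-2.0240]  x^+=[-1.5606]  P^+=[0.0154]
step 3: x^-=[-1.5606]  P^-=[0.2554]  H_jac=[-3.1212]  S=[2.7579]  K=[-0.2890]  nu=[-3.2855]  x^+=[-0.6110]  P^+=[0.0250]

K[0,0] = -0.2890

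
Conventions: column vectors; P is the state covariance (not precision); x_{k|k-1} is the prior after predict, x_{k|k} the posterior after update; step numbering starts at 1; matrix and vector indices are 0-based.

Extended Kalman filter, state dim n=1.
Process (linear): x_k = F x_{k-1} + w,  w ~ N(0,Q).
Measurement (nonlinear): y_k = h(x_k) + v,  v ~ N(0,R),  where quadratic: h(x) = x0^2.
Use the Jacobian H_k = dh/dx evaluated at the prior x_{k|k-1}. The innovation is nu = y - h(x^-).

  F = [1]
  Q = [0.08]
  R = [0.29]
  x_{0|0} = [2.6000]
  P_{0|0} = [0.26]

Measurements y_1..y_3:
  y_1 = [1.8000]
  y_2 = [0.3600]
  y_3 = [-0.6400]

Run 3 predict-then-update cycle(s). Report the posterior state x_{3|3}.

step 1: x^-=[2.6000]  P^-=[0.3400]  H_jac=[5.2000]  S=[9.4836]  K=[0.1864]  nu=[-4.9600]  x^+=[1.6753]  P^+=[0.0104]
step 2: x^-=[1.6753]  P^-=[0.0904]  H_jac=[3.3506]  S=[1.3049]  K=[0.2321]  nu=[-2.4467]  x^+=[1.1074]  P^+=[0.0201]
step 3: x^-=[1.1074]  P^-=[0.1001]  H_jac=[2.2148]  S=[0.7810]  K=[0.2839]  nu=[-1.8663]  x^+=[0.5776]  P^+=[0.0372]

x_post = [0.5776]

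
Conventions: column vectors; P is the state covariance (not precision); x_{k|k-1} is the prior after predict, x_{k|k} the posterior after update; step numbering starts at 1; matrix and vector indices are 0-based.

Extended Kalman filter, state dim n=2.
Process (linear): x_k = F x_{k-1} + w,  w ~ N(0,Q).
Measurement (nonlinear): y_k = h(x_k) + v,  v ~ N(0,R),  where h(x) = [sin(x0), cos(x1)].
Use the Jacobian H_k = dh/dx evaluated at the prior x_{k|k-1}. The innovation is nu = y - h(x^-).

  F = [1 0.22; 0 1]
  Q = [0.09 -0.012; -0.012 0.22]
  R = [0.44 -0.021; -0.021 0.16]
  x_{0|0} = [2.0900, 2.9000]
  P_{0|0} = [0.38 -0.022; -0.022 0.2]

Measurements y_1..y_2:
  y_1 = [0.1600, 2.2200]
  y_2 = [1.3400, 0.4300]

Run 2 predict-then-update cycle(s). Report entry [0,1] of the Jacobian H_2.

step 1: x^-=[2.7280, 2.9000]  P^-=[0.4700 0.0100; 0.0100 0.4200]  H_jac=[-0.9157 0.0000; 0.0000 -0.2392]  S=[0.8341 -0.0188; -0.0188 0.1840]  K=[-0.5175 -0.0659; -0.0233 -0.5484]  nu=[-0.2419, 3.1910]  x^+=[2.6429, 1.1558]  P^+=[0.2471 -0.0014; -0.0014 0.3647]
step 2: x^-=[2.8972, 1.1558]  P^-=[0.3542 0.0669; 0.0669 0.5847]  H_jac=[-0.9703 0.0000; 0.0000 -0.9151]  S=[0.7735 0.0384; 0.0384 0.6496]  K=[-0.4409 -0.0682; -0.0431 -0.8211]  nu=[1.0980, 0.0268]  x^+=[2.4112, 1.0864]  P^+=[0.1985 0.0018; 0.0018 0.1426]

H_jac[0,1] = 0.0000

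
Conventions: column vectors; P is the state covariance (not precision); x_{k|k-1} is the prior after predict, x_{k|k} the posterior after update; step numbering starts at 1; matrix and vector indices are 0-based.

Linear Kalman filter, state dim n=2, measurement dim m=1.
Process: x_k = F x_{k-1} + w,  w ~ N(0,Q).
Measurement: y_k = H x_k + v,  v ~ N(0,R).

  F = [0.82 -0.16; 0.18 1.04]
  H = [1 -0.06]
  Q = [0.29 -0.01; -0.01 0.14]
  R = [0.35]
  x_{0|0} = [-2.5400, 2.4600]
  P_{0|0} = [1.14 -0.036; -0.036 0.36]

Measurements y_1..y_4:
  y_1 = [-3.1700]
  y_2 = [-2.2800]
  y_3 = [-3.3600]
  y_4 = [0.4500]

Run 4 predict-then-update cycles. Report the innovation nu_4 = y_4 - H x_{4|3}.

innov = [3.0469]

step 1: x^-=[-2.4764, 2.1012]  P^-=[1.0752 0.0687; 0.0687 0.5528]  S=[1.4189]  K=[0.7548; 0.0250]  nu=[-0.5675]  x^+=[-2.9048, 2.0870]  P^+=[0.2667 0.0419; 0.0419 0.5519]
step 2: x^-=[-2.7158, 1.6476]  P^-=[0.4725 -0.0280; -0.0280 0.7613]  S=[0.8286]  K=[0.5723; -0.0889]  nu=[0.5347]  x^+=[-2.4099, 1.6001]  P^+=[0.2011 0.0142; 0.0142 0.7548]
step 3: x^-=[-2.2321, 1.2303]  P^-=[0.4408 -0.0942; -0.0942 0.9682]  S=[0.8056]  K=[0.5542; -0.1891]  nu=[-1.0541]  x^+=[-2.8163, 1.4296]  P^+=[0.1934 -0.0098; -0.0098 0.9394]
step 4: x^-=[-2.5381, 0.9798]  P^-=[0.4467 -0.1458; -0.1458 1.1586]  S=[0.8183]  K=[0.5565; -0.2632]  nu=[3.0469]  x^+=[-0.8425, 0.1780]  P^+=[0.1932 -0.0260; -0.0260 1.1019]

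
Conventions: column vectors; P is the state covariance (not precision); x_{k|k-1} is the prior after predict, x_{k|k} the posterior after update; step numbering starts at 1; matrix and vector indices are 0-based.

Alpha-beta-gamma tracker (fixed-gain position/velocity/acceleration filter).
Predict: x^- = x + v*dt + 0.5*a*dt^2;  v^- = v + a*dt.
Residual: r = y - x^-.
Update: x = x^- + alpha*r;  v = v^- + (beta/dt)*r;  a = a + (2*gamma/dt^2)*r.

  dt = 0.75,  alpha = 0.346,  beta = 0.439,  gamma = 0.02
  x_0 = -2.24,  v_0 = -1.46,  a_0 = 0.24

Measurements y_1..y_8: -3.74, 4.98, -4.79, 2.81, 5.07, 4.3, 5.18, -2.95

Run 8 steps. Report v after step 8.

step 1: x_pred=-3.2675  r=-0.4725  x^+=-3.4310  v^+=-1.5566  a^+=0.2064
step 2: x_pred=-4.5404  r=9.5204  x^+=-1.2463  v^+=4.1708  a^+=0.8834
step 3: x_pred=2.1303  r=-6.9203  x^+=-0.2642  v^+=0.7827  a^+=0.3913
step 4: x_pred=0.4329  r=2.3771  x^+=1.2554  v^+=2.4676  a^+=0.5603
step 5: x_pred=3.2637  r=1.8063  x^+=3.8887  v^+=3.9451  a^+=0.6888
step 6: x_pred=7.0412  r=-2.7412  x^+=6.0928  v^+=2.8572  a^+=0.4939
step 7: x_pred=8.3745  r=-3.1945  x^+=7.2692  v^+=1.3577  a^+=0.2667
step 8: x_pred=8.3625  r=-11.3125  x^+=4.4484  v^+=-5.0639  a^+=-0.5378

v_post = -5.0639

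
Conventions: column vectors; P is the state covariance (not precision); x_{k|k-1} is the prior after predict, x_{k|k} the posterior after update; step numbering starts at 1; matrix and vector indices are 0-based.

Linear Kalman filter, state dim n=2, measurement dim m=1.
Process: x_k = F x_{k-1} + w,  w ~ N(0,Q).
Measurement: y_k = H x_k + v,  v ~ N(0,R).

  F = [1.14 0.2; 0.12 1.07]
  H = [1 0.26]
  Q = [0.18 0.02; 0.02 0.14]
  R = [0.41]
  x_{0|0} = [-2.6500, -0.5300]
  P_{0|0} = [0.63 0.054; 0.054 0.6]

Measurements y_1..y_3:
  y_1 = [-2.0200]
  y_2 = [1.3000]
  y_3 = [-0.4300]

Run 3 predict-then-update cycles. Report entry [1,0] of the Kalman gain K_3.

K[1,0] = 0.3918

step 1: x^-=[-3.1270, -0.8851]  P^-=[1.0474 0.3017; 0.3017 0.8499]  S=[1.6717]  K=[0.6734; 0.3127]  nu=[1.3371]  x^+=[-2.2265, -0.4670]  P^+=[0.2892 -0.0503; -0.0503 0.6864]
step 2: x^-=[-2.6316, -0.7669]  P^-=[0.5604 0.1439; 0.1439 0.9172]  S=[1.1072]  K=[0.5399; 0.3454]  nu=[4.1310]  x^+=[-0.4013, 0.6598]  P^+=[0.2376 -0.0625; -0.0625 0.7851]
step 3: x^-=[-0.3255, 0.6579]  P^-=[0.4917 0.1427; 0.1427 1.0262]  S=[1.0453]  K=[0.5059; 0.3918]  nu=[-0.2755]  x^+=[-0.4649, 0.5499]  P^+=[0.2242 -0.0644; -0.0644 0.8657]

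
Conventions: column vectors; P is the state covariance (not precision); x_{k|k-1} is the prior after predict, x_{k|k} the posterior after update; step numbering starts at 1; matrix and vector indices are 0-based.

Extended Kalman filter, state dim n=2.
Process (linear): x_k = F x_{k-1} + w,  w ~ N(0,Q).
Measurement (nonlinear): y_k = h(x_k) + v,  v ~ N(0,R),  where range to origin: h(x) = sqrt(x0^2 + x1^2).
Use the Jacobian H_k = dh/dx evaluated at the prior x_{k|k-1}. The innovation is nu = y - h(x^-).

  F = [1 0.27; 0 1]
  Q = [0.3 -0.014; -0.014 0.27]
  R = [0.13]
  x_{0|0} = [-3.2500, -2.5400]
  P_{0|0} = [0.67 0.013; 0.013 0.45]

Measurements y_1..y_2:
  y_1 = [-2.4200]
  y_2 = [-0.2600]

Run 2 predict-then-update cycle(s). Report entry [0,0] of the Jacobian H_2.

step 1: x^-=[-3.9358, -2.5400]  P^-=[1.0098 0.1205; 0.1205 0.7200]  H_jac=[-0.8402 -0.5422]  S=[1.1644]  K=[-0.7848; -0.4222]  nu=[-7.1042]  x^+=[1.6395, 0.4597]  P^+=[0.2927 -0.2654; -0.2654 0.5124]
step 2: x^-=[1.7637, 0.4597]  P^-=[0.4867 -0.1410; -0.1410 0.7824]  H_jac=[0.9677 0.2522]  S=[0.5667]  K=[0.7683; 0.1075]  nu=[-2.0826]  x^+=[0.1635, 0.2359]  P^+=[0.1522 -0.1878; -0.1878 0.7759]

H_jac[0,0] = 0.9677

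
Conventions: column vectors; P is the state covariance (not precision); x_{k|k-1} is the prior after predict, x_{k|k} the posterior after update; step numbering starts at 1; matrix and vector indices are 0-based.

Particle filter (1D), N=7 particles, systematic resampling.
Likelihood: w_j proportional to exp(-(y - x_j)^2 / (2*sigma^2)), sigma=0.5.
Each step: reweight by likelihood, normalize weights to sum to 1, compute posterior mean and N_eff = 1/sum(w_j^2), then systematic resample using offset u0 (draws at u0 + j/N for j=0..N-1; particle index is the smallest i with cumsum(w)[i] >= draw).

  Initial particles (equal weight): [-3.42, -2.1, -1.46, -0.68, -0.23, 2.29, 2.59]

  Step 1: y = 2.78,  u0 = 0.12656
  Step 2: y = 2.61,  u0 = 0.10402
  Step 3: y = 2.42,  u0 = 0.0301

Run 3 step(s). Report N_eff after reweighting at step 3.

step 1: w=[0.0000, 0.0000, 0.0000, 0.0000, 0.0000, 0.3994, 0.6006]  mean=2.4702  Neff=1.9222  idx=[5, 5, 6, 6, 6, 6, 6]
step 2: w=[0.1230, 0.1230, 0.1508, 0.1508, 0.1508, 0.1508, 0.1508]  mean=2.5162  Neff=6.9462  idx=[0, 2, 2, 3, 4, 5, 6]
step 3: w=[0.1458, 0.1424, 0.1424, 0.1424, 0.1424, 0.1424, 0.1424]  mean=2.5463  Neff=6.9995  idx=[0, 1, 2, 3, 4, 5, 6]

N_eff = 6.9995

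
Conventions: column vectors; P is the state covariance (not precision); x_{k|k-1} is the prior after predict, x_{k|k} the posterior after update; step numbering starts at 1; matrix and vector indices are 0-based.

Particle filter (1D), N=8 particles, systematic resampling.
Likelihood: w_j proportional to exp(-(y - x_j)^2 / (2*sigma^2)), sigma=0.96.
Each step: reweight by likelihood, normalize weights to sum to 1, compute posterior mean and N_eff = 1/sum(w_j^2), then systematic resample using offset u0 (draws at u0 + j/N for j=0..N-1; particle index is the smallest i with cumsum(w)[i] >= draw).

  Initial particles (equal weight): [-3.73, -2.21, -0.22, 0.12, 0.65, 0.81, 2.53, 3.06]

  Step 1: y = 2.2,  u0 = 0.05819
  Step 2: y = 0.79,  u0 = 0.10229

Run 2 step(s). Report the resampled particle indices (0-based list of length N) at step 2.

step 1: w=[0.0000, 0.0000, 0.0176, 0.0403, 0.1145, 0.1478, 0.3975, 0.2823]  mean=2.0645  Neff=3.6422  idx=[4, 5, 5, 6, 6, 6, 7, 7]
step 2: w=[0.2680, 0.2708, 0.2708, 0.0524, 0.0524, 0.0524, 0.0165, 0.0165]  mean=1.1120  Neff=4.3991  idx=[0, 0, 1, 1, 2, 2, 3, 6]

resampled_idx = [0, 0, 1, 1, 2, 2, 3, 6]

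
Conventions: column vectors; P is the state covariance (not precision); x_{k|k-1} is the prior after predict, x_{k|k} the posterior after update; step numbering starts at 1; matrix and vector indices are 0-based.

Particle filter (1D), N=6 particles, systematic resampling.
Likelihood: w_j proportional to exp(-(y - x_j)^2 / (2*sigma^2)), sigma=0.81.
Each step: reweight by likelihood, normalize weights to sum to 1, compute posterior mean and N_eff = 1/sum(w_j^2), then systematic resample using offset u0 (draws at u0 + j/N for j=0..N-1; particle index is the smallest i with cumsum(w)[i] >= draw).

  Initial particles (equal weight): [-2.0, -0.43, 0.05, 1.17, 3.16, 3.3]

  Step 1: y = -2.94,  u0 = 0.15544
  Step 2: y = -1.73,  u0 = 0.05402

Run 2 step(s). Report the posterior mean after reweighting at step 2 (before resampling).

step 1: w=[0.9820, 0.0158, 0.0021, 0.0000, 0.0000, 0.0000]  mean=-1.9708  Neff=1.0366  idx=[0, 0, 0, 0, 0, 1]
step 2: w=[0.1890, 0.1890, 0.1890, 0.1890, 0.1890, 0.0551]  mean=-1.9135  Neff=5.5066  idx=[0, 1, 2, 2, 3, 4]

post_mean = -1.9135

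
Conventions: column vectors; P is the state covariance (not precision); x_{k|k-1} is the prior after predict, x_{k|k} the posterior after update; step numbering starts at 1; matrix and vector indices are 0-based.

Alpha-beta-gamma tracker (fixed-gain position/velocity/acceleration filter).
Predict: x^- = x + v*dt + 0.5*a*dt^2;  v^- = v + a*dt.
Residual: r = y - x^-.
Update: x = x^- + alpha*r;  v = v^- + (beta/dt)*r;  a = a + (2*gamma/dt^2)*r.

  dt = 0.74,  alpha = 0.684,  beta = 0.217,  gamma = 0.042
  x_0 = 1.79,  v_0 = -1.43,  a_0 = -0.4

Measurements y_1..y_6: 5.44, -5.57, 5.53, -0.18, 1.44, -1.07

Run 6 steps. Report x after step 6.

x_post = -0.4340

step 1: x_pred=0.6223  r=4.8177  x^+=3.9176  v^+=-0.3132  a^+=0.3390
step 2: x_pred=3.7786  r=-9.3486  x^+=-2.6158  v^+=-2.8038  a^+=-1.0950
step 3: x_pred=-4.9905  r=10.5205  x^+=2.2055  v^+=-0.5291  a^+=0.5188
step 4: x_pred=1.9561  r=-2.1361  x^+=0.4950  v^+=-0.7715  a^+=0.1911
step 5: x_pred=-0.0236  r=1.4636  x^+=0.9775  v^+=-0.2009  a^+=0.4156
step 6: x_pred=0.9426  r=-2.0126  x^+=-0.4340  v^+=-0.4836  a^+=0.1069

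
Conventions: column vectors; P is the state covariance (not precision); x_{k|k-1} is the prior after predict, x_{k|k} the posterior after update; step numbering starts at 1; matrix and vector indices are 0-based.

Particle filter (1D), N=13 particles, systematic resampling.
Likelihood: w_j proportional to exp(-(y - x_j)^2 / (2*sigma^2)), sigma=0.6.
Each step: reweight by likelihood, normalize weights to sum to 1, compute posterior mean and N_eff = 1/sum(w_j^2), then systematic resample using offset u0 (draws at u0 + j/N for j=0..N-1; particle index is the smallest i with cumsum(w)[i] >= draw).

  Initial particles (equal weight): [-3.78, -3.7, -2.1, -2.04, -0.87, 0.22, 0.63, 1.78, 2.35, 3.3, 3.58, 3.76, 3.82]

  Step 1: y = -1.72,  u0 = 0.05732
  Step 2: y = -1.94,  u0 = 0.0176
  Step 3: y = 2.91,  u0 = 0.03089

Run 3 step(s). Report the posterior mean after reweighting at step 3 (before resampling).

post_mean = -2.0563

step 1: w=[0.0013, 0.0021, 0.3962, 0.4200, 0.1775, 0.0026, 0.0002, 0.0000, 0.0000, 0.0000, 0.0000, 0.0000, 0.0000]  mean=-1.8554  Neff=2.7403  idx=[2, 2, 2, 2, 2, 3, 3, 3, 3, 3, 4, 4, 4]
step 2: w=[0.0931, 0.0931, 0.0931, 0.0931, 0.0931, 0.0951, 0.0951, 0.0951, 0.0951, 0.0951, 0.0197, 0.0197, 0.0197]  mean=-1.9989  Neff=11.1459  idx=[0, 1, 1, 2, 3, 4, 5, 5, 6, 7, 8, 9, 9]
step 3: w=[0.0453, 0.0453, 0.0453, 0.0453, 0.0453, 0.0453, 0.1040, 0.1040, 0.1040, 0.1040, 0.1040, 0.1040, 0.1040]  mean=-2.0563  Neff=11.3592  idx=[0, 2, 4, 5, 6, 7, 8, 8, 9, 10, 11, 11, 12]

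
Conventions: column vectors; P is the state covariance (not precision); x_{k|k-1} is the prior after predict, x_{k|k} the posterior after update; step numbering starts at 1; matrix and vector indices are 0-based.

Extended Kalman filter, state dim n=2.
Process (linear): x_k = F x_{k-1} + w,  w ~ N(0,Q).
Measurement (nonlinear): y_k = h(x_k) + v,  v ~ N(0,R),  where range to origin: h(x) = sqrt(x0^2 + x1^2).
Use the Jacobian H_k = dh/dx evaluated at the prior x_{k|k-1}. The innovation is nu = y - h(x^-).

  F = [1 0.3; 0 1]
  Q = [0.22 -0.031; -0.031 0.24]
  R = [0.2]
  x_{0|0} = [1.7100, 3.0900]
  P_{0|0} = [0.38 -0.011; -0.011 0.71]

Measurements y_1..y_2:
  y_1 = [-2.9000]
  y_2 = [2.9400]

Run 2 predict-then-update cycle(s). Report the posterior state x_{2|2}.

step 1: x^-=[2.6370, 3.0900]  P^-=[0.6573 0.1710; 0.1710 0.9500]  H_jac=[0.6491 0.7607]  S=[1.1955]  K=[0.4657; 0.6973]  nu=[-6.9622]  x^+=[-0.6053, -1.7647]  P^+=[0.3980 -0.2172; -0.2172 0.3687]
step 2: x^-=[-1.1347, -1.7647]  P^-=[0.5209 -0.1376; -0.1376 0.6087]  H_jac=[-0.5408 -0.8411]  S=[0.6578]  K=[-0.2523; -0.6652]  nu=[0.8419]  x^+=[-1.3471, -2.3248]  P^+=[0.4790 -0.2480; -0.2480 0.3176]

x_post = [-1.3471, -2.3248]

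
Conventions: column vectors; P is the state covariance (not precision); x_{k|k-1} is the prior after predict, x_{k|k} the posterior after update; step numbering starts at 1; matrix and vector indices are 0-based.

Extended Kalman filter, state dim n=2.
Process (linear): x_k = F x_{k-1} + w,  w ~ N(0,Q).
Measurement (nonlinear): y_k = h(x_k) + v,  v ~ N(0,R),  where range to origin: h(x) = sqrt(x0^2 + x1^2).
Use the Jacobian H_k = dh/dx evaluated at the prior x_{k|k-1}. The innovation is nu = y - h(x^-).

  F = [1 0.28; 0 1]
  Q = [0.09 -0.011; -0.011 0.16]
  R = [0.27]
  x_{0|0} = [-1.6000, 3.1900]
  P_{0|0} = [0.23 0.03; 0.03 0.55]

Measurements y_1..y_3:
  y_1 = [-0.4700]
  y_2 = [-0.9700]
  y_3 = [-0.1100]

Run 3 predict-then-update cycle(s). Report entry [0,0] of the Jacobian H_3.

H_jac[0,0] = 0.7564

step 1: x^-=[-0.7068, 3.1900]  P^-=[0.3799 0.1730; 0.1730 0.7100]  H_jac=[-0.2163 0.9763]  S=[0.8915]  K=[0.0973; 0.7356]  nu=[-3.7374]  x^+=[-1.0704, 0.4408]  P^+=[0.3715 0.1092; 0.1092 0.2276]
step 2: x^-=[-0.9469, 0.4408]  P^-=[0.5405 0.1619; 0.1619 0.3876]  H_jac=[-0.9066 0.4220]  S=[0.6593]  K=[-0.6395; 0.0254]  nu=[-2.0145]  x^+=[0.3414, 0.3896]  P^+=[0.2708 0.1727; 0.1727 0.3872]
step 3: x^-=[0.4504, 0.3896]  P^-=[0.4879 0.2701; 0.2701 0.5472]  H_jac=[0.7564 0.6541]  S=[1.0505]  K=[0.5195; 0.5352]  nu=[-0.7055]  x^+=[0.0839, 0.0120]  P^+=[0.2044 -0.0220; -0.0220 0.2463]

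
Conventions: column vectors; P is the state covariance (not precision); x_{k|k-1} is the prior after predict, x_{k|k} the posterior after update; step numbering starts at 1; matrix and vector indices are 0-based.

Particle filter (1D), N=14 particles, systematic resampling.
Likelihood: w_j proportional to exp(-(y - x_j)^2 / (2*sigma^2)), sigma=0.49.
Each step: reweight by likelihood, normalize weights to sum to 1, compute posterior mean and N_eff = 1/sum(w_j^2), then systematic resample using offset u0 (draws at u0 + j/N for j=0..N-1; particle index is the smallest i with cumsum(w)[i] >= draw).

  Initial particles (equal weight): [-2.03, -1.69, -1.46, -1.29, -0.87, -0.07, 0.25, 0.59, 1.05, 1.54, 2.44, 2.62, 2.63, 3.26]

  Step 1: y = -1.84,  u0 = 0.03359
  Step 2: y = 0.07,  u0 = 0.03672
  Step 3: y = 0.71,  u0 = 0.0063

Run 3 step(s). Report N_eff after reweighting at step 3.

N_eff = 10.2116

step 1: w=[0.2813, 0.2894, 0.2245, 0.1615, 0.0427, 0.0004, 0.0000, 0.0000, 0.0000, 0.0000, 0.0000, 0.0000, 0.0000, 0.0000]  mean=-1.6336  Neff=4.1455  idx=[0, 0, 0, 0, 1, 1, 1, 1, 2, 2, 2, 3, 3, 4]
step 2: w=[0.0004, 0.0004, 0.0004, 0.0004, 0.0068, 0.0068, 0.0068, 0.0068, 0.0331, 0.0331, 0.0331, 0.0920, 0.0920, 0.6877]  mean=-1.0303  Neff=2.0272  idx=[8, 10, 11, 12, 13, 13, 13, 13, 13, 13, 13, 13, 13, 13]
step 3: w=[0.0010, 0.0010, 0.0043, 0.0043, 0.0989, 0.0989, 0.0989, 0.0989, 0.0989, 0.0989, 0.0989, 0.0989, 0.0989, 0.0989]  mean=-0.8748  Neff=10.2116  idx=[3, 4, 5, 6, 6, 7, 8, 9, 9, 10, 11, 11, 12, 13]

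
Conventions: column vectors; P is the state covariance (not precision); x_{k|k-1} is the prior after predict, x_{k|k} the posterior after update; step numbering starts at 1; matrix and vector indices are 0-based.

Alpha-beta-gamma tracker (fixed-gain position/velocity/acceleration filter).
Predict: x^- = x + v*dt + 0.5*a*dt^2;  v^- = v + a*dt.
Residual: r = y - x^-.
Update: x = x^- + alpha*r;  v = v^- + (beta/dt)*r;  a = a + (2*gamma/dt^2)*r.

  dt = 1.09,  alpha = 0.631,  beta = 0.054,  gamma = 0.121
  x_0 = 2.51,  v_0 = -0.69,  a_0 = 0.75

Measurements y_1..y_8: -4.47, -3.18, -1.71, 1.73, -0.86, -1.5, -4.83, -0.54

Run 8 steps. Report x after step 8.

step 1: x_pred=2.2034  r=-6.6734  x^+=-2.0075  v^+=-0.2031  a^+=-0.6093
step 2: x_pred=-2.5908  r=-0.5892  x^+=-2.9626  v^+=-0.8964  a^+=-0.7293
step 3: x_pred=-4.3729  r=2.6629  x^+=-2.6926  v^+=-1.5594  a^+=-0.1869
step 4: x_pred=-4.5034  r=6.2334  x^+=-0.5701  v^+=-1.4543  a^+=1.0828
step 5: x_pred=-1.5121  r=0.6521  x^+=-1.1006  v^+=-0.2418  a^+=1.2156
step 6: x_pred=-0.6421  r=-0.8579  x^+=-1.1834  v^+=1.0407  a^+=1.0409
step 7: x_pred=0.5693  r=-5.3993  x^+=-2.8377  v^+=1.9078  a^+=-0.0589
step 8: x_pred=-0.7932  r=0.2532  x^+=-0.6334  v^+=1.8561  a^+=-0.0073

x_post = -0.6334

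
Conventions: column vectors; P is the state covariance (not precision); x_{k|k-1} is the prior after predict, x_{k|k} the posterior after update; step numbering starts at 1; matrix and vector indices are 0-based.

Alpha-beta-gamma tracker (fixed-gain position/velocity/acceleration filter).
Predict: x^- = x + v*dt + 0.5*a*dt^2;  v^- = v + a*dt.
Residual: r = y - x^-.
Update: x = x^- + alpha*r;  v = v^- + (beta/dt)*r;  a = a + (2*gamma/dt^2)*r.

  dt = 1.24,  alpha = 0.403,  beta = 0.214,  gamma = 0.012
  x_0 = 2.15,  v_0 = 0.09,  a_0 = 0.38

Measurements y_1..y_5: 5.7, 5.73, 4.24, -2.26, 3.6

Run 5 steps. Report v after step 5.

v_post = 0.2054

step 1: x_pred=2.5537  r=3.1463  x^+=3.8217  v^+=1.1042  a^+=0.4291
step 2: x_pred=5.5208  r=0.2092  x^+=5.6051  v^+=1.6724  a^+=0.4324
step 3: x_pred=8.0113  r=-3.7713  x^+=6.4914  v^+=1.5577  a^+=0.3735
step 4: x_pred=8.7101  r=-10.9701  x^+=4.2892  v^+=0.1276  a^+=0.2023
step 5: x_pred=4.6029  r=-1.0029  x^+=4.1987  v^+=0.2054  a^+=0.1866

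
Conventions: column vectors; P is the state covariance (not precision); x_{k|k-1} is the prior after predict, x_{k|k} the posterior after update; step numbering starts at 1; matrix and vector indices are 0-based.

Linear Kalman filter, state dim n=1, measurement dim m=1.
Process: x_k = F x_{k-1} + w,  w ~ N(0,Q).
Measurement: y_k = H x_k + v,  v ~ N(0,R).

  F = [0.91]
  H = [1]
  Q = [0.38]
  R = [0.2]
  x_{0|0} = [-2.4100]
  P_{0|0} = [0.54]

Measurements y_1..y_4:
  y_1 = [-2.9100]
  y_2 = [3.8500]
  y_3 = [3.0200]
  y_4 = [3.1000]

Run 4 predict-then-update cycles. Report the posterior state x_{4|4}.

step 1: x^-=[-2.1931]  P^-=[0.8272]  S=[1.0272]  K=[0.8053]  nu=[-0.7169]  x^+=[-2.7704]  P^+=[0.1611]
step 2: x^-=[-2.5211]  P^-=[0.5134]  S=[0.7134]  K=[0.7196]  nu=[6.3711]  x^+=[2.0638]  P^+=[0.1439]
step 3: x^-=[1.8781]  P^-=[0.4992]  S=[0.6992]  K=[0.7140]  nu=[1.1419]  x^+=[2.6934]  P^+=[0.1428]
step 4: x^-=[2.4510]  P^-=[0.4982]  S=[0.6982]  K=[0.7136]  nu=[0.6490]  x^+=[2.9141]  P^+=[0.1427]

x_post = [2.9141]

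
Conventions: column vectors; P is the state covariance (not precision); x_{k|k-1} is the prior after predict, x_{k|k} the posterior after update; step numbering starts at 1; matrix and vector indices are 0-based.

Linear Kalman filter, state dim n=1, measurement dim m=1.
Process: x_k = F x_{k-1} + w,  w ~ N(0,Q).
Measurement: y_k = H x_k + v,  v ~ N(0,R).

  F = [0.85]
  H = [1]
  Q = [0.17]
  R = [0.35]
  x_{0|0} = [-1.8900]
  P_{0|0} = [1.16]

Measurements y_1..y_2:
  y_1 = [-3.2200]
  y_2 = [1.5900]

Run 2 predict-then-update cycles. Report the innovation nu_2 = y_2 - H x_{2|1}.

step 1: x^-=[-1.6065]  P^-=[1.0081]  S=[1.3581]  K=[0.7423]  nu=[-1.6135]  x^+=[-2.8042]  P^+=[0.2598]
step 2: x^-=[-2.3836]  P^-=[0.3577]  S=[0.7077]  K=[0.5054]  nu=[3.9736]  x^+=[-0.3751]  P^+=[0.1769]

innov = [3.9736]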